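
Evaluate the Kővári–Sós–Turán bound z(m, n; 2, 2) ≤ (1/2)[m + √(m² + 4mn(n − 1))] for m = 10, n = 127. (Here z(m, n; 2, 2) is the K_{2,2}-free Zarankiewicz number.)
z(10, 127; 2, 2) ≤ (1/2)[10 + √(10² + 4·10·127·126)] = (1/2)[10 + √640180] = 405.0562

Kővári–Sós–Turán: let r_1, ..., r_10 be the row sums and z = Σ r_i the total number of 1s. Each pair of columns can share at most one row with both entries 1 (else a 2×2 all-ones block appears), so Σ_i C(r_i, 2) ≤ C(127, 2) = 8001. By convexity Σ_i C(r_i, 2) ≥ 10·C(z/10, 2) = z(z − 10)/(2·10), giving z² − 10z − 10·127·126 ≤ 0 and hence z ≤ (1/2)[10 + √(100 + 4·160020)] = (1/2)[10 + √640180] ≈ (1/2)(10 + 800.1125) = 405.0562.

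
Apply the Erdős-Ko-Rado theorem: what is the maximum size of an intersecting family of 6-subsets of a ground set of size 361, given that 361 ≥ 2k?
max |F| = C(360, 5) = 49002354072

Erdős-Ko-Rado (1961): when n ≥ 2k, max |F| = C(n−1, k−1). The bound is attained by the star {A : i ∈ A} for any fixed i ∈ [n]. Here C(361−1, 6−1) = C(360, 5) = 49002354072.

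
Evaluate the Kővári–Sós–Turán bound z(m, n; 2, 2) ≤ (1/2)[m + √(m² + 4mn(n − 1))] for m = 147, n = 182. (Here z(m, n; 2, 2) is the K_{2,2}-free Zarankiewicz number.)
z(147, 182; 2, 2) ≤ (1/2)[147 + √(147² + 4·147·182·181)] = (1/2)[147 + √19391505] = 2275.2893

Kővári–Sós–Turán: let r_1, ..., r_147 be the row sums and z = Σ r_i the total number of 1s. Each pair of columns can share at most one row with both entries 1 (else a 2×2 all-ones block appears), so Σ_i C(r_i, 2) ≤ C(182, 2) = 16471. By convexity Σ_i C(r_i, 2) ≥ 147·C(z/147, 2) = z(z − 147)/(2·147), giving z² − 147z − 147·182·181 ≤ 0 and hence z ≤ (1/2)[147 + √(21609 + 4·4842474)] = (1/2)[147 + √19391505] ≈ (1/2)(147 + 4403.5787) = 2275.2893.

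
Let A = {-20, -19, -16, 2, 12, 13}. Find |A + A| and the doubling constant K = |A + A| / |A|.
K = |A + A| / |A| = 20/6 = 10/3

Enumerate A + A = {a + b : a, b ∈ A}. With |A| = 6, there are |A|^2 = 36 ordered sum pairs; collecting distinct values, A + A = {-40, -39, -38, -36, -35, -32, -18, -17, -14, -8, -7, -6, -4, -3, 4, 14, 15, 24, 25, 26}, so |A + A| = 20. Thus K = 20/6 = 10/3. For comparison, the minimum possible |A + A| over all 6-element sets is 2·6 − 1 = 11 (so min K = 11/6), attained only by arithmetic progressions.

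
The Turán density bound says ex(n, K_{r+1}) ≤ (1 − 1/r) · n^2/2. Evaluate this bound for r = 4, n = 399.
Turán density bound = (3/4) · 399^2/2 = 477603/8 ≈ 59700.375

Turán's theorem: ex(n, K_{r+1}) is achieved by the complete r-partite Turán graph T(n, r) with parts as balanced as possible, and is at most (1 − 1/r) · n^2/2. For r = 4, n = 399: the density bound is (3/4) · 159201/2 = 477603/8 ≈ 59700.375. The integer-valued extremum is e(T(399, 4)) = 59700, which is strictly less than the density bound 477603/8 since 4 ∤ 399 (the parts of T(399, 4) cannot all be equal).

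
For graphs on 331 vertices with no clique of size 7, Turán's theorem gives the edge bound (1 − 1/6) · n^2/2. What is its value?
Turán density bound = (5/6) · 331^2/2 = 547805/12 ≈ 45650.4167

Turán's theorem: ex(n, K_{r+1}) is achieved by the complete r-partite Turán graph T(n, r) with parts as balanced as possible, and is at most (1 − 1/r) · n^2/2. For r = 6, n = 331: the density bound is (5/6) · 109561/2 = 547805/12 ≈ 45650.4167. The integer-valued extremum is e(T(331, 6)) = 45650, which is strictly less than the density bound 547805/12 since 6 ∤ 331 (the parts of T(331, 6) cannot all be equal).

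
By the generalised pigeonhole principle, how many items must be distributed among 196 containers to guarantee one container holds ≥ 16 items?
n = (16 − 1)·196 + 1 = 2941

By the generalised pigeonhole principle, to guarantee some box contains ≥ r objects we need more than (r − 1) · k objects total. Threshold: n = (r − 1) · k + 1. With r = 16 and k = 196: n = 15 · 196 + 1 = 2940 + 1 = 2941. For n = 2940 = 15 · 196, we can put exactly 15 objects in every box, avoiding 16 in any single one — so 2941 is tight.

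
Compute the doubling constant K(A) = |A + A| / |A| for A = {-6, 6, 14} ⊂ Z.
K = |A + A| / |A| = 6/3 = 2

Enumerate A + A = {a + b : a, b ∈ A}. With |A| = 3, there are |A|^2 = 9 ordered sum pairs; collecting distinct values, A + A = {-12, 0, 8, 12, 20, 28}, so |A + A| = 6. Thus K = 6/3 = 2. For comparison, the minimum possible |A + A| over all 3-element sets is 2·3 − 1 = 5 (so min K = 5/3), attained only by arithmetic progressions.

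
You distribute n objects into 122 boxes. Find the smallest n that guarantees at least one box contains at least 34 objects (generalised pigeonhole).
n = (34 − 1)·122 + 1 = 4027

By the generalised pigeonhole principle, to guarantee some box contains ≥ r objects we need more than (r − 1) · k objects total. Threshold: n = (r − 1) · k + 1. With r = 34 and k = 122: n = 33 · 122 + 1 = 4026 + 1 = 4027. For n = 4026 = 33 · 122, we can put exactly 33 objects in every box, avoiding 34 in any single one — so 4027 is tight.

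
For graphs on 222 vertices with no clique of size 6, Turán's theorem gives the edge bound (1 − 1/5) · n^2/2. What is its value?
Turán density bound = (4/5) · 222^2/2 = 98568/5 ≈ 19713.6

Turán's theorem: ex(n, K_{r+1}) is achieved by the complete r-partite Turán graph T(n, r) with parts as balanced as possible, and is at most (1 − 1/r) · n^2/2. For r = 5, n = 222: the density bound is (4/5) · 49284/2 = 98568/5 ≈ 19713.6. The integer-valued extremum is e(T(222, 5)) = 19713, which is strictly less than the density bound 98568/5 since 5 ∤ 222 (the parts of T(222, 5) cannot all be equal).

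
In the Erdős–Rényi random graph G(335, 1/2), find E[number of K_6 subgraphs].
E[# K_6] = C(335, 6) · (1/2)^C(6, 2) = 1876648898685 / 2^15 ≈ 57270779.378815

For each 6-subset S of vertices (there are C(335, 6) = 1876648898685 such S), let X_S = 1 if S induces a K_6 (all C(6, 2) = 15 edges present). Then P(X_S = 1) = (1/2)^15 = 1/32768. By linearity of expectation, E[# K_6] = C(335, 6) · (1/2)^15 = 1876648898685 / 32768 ≈ 57270779.378815.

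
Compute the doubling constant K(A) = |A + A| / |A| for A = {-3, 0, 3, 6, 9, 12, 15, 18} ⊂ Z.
K = |A + A| / |A| = 15/8

Enumerate A + A = {a + b : a, b ∈ A}. With |A| = 8, there are |A|^2 = 64 ordered sum pairs; collecting distinct values, A + A = {-6, -3, 0, 3, 6, 9, 12, 15, 18, 21, 24, 27, 30, 33, 36}, so |A + A| = 15. Thus K = 15/8. Here |A + A| = 2|A| − 1 = 15, the minimum possible — so K = 15/8 is minimal, which holds iff A is an arithmetic progression.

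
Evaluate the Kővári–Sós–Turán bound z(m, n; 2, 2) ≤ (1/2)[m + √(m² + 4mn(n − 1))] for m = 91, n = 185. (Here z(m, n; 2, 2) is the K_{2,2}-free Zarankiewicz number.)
z(91, 185; 2, 2) ≤ (1/2)[91 + √(91² + 4·91·185·184)] = (1/2)[91 + √12398841] = 1806.0994

Kővári–Sós–Turán: let r_1, ..., r_91 be the row sums and z = Σ r_i the total number of 1s. Each pair of columns can share at most one row with both entries 1 (else a 2×2 all-ones block appears), so Σ_i C(r_i, 2) ≤ C(185, 2) = 17020. By convexity Σ_i C(r_i, 2) ≥ 91·C(z/91, 2) = z(z − 91)/(2·91), giving z² − 91z − 91·185·184 ≤ 0 and hence z ≤ (1/2)[91 + √(8281 + 4·3097640)] = (1/2)[91 + √12398841] ≈ (1/2)(91 + 3521.1988) = 1806.0994.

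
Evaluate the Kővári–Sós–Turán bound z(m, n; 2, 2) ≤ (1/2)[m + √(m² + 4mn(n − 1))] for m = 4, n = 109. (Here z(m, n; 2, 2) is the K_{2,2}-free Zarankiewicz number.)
z(4, 109; 2, 2) ≤ (1/2)[4 + √(4² + 4·4·109·108)] = (1/2)[4 + √188368] = 219.0069

Kővári–Sós–Turán: let r_1, ..., r_4 be the row sums and z = Σ r_i the total number of 1s. Each pair of columns can share at most one row with both entries 1 (else a 2×2 all-ones block appears), so Σ_i C(r_i, 2) ≤ C(109, 2) = 5886. By convexity Σ_i C(r_i, 2) ≥ 4·C(z/4, 2) = z(z − 4)/(2·4), giving z² − 4z − 4·109·108 ≤ 0 and hence z ≤ (1/2)[4 + √(16 + 4·47088)] = (1/2)[4 + √188368] ≈ (1/2)(4 + 434.0138) = 219.0069.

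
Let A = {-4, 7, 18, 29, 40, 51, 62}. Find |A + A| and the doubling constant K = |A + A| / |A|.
K = |A + A| / |A| = 13/7

Enumerate A + A = {a + b : a, b ∈ A}. With |A| = 7, there are |A|^2 = 49 ordered sum pairs; collecting distinct values, A + A = {-8, 3, 14, 25, 36, 47, 58, 69, 80, 91, 102, 113, 124}, so |A + A| = 13. Thus K = 13/7. Here |A + A| = 2|A| − 1 = 13, the minimum possible — so K = 13/7 is minimal, which holds iff A is an arithmetic progression.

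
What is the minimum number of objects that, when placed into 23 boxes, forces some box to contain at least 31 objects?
n = (31 − 1)·23 + 1 = 691

By the generalised pigeonhole principle, to guarantee some box contains ≥ r objects we need more than (r − 1) · k objects total. Threshold: n = (r − 1) · k + 1. With r = 31 and k = 23: n = 30 · 23 + 1 = 690 + 1 = 691. For n = 690 = 30 · 23, we can put exactly 30 objects in every box, avoiding 31 in any single one — so 691 is tight.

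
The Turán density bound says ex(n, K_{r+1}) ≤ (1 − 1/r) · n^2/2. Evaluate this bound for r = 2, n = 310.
Turán density bound = (1/2) · 310^2/2 = 24025

Turán's theorem: ex(n, K_{r+1}) is achieved by the complete r-partite Turán graph T(n, r) with parts as balanced as possible, and is at most (1 − 1/r) · n^2/2. For r = 2, n = 310: the density bound is (1/2) · 96100/2 = 24025. Since 2 ∣ 310, the Turán graph T(310, 2) has parts of equal size 155, and its edge count e(T(310, 2)) = 24025 attains the density bound exactly.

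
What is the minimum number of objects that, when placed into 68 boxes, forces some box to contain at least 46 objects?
n = (46 − 1)·68 + 1 = 3061

By the generalised pigeonhole principle, to guarantee some box contains ≥ r objects we need more than (r − 1) · k objects total. Threshold: n = (r − 1) · k + 1. With r = 46 and k = 68: n = 45 · 68 + 1 = 3060 + 1 = 3061. For n = 3060 = 45 · 68, we can put exactly 45 objects in every box, avoiding 46 in any single one — so 3061 is tight.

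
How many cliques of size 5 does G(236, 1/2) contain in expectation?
E[# K_5] = C(236, 5) · (1/2)^C(5, 2) = 5845994232 / 2^10 = 730749279/128 = 5708978.7421875

For each 5-subset S of vertices (there are C(236, 5) = 5845994232 such S), let X_S = 1 if S induces a K_5 (all C(5, 2) = 10 edges present). Then P(X_S = 1) = (1/2)^10 = 1/1024. By linearity of expectation, E[# K_5] = C(236, 5) · (1/2)^10 = 5845994232 / 1024 = 730749279/128 = 5708978.7421875.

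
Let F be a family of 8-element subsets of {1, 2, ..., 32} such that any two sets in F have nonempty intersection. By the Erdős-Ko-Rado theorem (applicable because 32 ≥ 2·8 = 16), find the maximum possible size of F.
max |F| = C(31, 7) = 2629575

Erdős-Ko-Rado (1961): when n ≥ 2k, max |F| = C(n−1, k−1). The bound is attained by the star {A : i ∈ A} for any fixed i ∈ [n]. Here C(32−1, 8−1) = C(31, 7) = 2629575.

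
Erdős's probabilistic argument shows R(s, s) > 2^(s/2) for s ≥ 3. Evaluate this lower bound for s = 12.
2^(12/2) = 64; so R(12, 12) > 64

Colour each edge of K_n uniformly at random with red/blue. The expected number of monochromatic K_12 is C(n, 12) · 2 · 2^(−C(12,2)). If C(n, 12) · 2^(1 − C(12,2)) < 1, then with positive probability no monochromatic K_12 exists, so R(12, 12) > n. The standard estimate C(n, 12) ≤ n^12/12! shows this inequality holds whenever n ≤ 2^(12/2) (since 12! · 2^(C(12,2) − 1) > 2^(12^2/2) ≥ n^12). Hence R(12, 12) > 2^(12/2) = 64.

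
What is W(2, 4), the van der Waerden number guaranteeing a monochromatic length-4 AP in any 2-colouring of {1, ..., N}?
W(2, 4) = 35

This is a classical value, W(2, 4) = 35, established by combining an explicit 2-colouring of {1, ..., 34} with no monochromatic 4-AP (giving the lower bound W(2, 4) > 34) and a finite case analysis / exhaustive computer search showing every 2-colouring of {1, ..., 35} has such an AP.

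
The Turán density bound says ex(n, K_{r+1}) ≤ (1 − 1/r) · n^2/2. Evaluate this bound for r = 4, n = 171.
Turán density bound = (3/4) · 171^2/2 = 87723/8 ≈ 10965.375

Turán's theorem: ex(n, K_{r+1}) is achieved by the complete r-partite Turán graph T(n, r) with parts as balanced as possible, and is at most (1 − 1/r) · n^2/2. For r = 4, n = 171: the density bound is (3/4) · 29241/2 = 87723/8 ≈ 10965.375. The integer-valued extremum is e(T(171, 4)) = 10965, which is strictly less than the density bound 87723/8 since 4 ∤ 171 (the parts of T(171, 4) cannot all be equal).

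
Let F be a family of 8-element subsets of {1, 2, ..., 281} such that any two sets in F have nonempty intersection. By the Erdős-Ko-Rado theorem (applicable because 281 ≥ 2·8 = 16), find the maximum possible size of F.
max |F| = C(280, 7) = 24822676183800

Erdős-Ko-Rado (1961): when n ≥ 2k, max |F| = C(n−1, k−1). The bound is attained by the star {A : i ∈ A} for any fixed i ∈ [n]. Here C(281−1, 8−1) = C(280, 7) = 24822676183800.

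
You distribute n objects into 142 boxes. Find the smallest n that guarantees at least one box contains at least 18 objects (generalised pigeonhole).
n = (18 − 1)·142 + 1 = 2415

By the generalised pigeonhole principle, to guarantee some box contains ≥ r objects we need more than (r − 1) · k objects total. Threshold: n = (r − 1) · k + 1. With r = 18 and k = 142: n = 17 · 142 + 1 = 2414 + 1 = 2415. For n = 2414 = 17 · 142, we can put exactly 17 objects in every box, avoiding 18 in any single one — so 2415 is tight.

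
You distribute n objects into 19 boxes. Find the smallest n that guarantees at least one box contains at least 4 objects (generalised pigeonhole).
n = (4 − 1)·19 + 1 = 58

By the generalised pigeonhole principle, to guarantee some box contains ≥ r objects we need more than (r − 1) · k objects total. Threshold: n = (r − 1) · k + 1. With r = 4 and k = 19: n = 3 · 19 + 1 = 57 + 1 = 58. For n = 57 = 3 · 19, we can put exactly 3 objects in every box, avoiding 4 in any single one — so 58 is tight.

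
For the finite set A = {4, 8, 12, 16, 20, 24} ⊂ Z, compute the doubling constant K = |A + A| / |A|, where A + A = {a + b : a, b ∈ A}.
K = |A + A| / |A| = 11/6

Enumerate A + A = {a + b : a, b ∈ A}. With |A| = 6, there are |A|^2 = 36 ordered sum pairs; collecting distinct values, A + A = {8, 12, 16, 20, 24, 28, 32, 36, 40, 44, 48}, so |A + A| = 11. Thus K = 11/6. Here |A + A| = 2|A| − 1 = 11, the minimum possible — so K = 11/6 is minimal, which holds iff A is an arithmetic progression.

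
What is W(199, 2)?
W(199, 2) = 199 + 1 = 200

A 2-term AP is any pair of integers, so a monochromatic 2-AP exists iff some colour is used at least twice. With 199 colours, the colouring i ↦ i on {1, ..., 199} uses each colour once, avoiding any monochromatic pair, so W(199, 2) > 199. For {1, ..., 200}, pigeonhole forces two integers of the same colour, which form a monochromatic 2-AP. Hence W(199, 2) = 200.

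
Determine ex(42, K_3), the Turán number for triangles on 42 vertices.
ex(42, K_3) = ⌊42^2/4⌋ = 441

Mantel (1907): a triangle-free graph on n vertices has at most ⌊n^2/4⌋ edges, with equality for the complete bipartite graph K_{⌊n/2⌋, ⌈n/2⌉}. For n = 42: ⌊42^2/4⌋ = ⌊1764/4⌋ = 441. The extremal graph is K_{21, 21}, which has 21·21 = 441 edges.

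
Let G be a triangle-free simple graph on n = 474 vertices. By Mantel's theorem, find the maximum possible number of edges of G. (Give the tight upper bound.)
ex(474, K_3) = ⌊474^2/4⌋ = 56169

Mantel (1907): a triangle-free graph on n vertices has at most ⌊n^2/4⌋ edges, with equality for the complete bipartite graph K_{⌊n/2⌋, ⌈n/2⌉}. For n = 474: ⌊474^2/4⌋ = ⌊224676/4⌋ = 56169. The extremal graph is K_{237, 237}, which has 237·237 = 56169 edges.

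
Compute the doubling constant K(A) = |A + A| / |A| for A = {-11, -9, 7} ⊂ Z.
K = |A + A| / |A| = 6/3 = 2

Enumerate A + A = {a + b : a, b ∈ A}. With |A| = 3, there are |A|^2 = 9 ordered sum pairs; collecting distinct values, A + A = {-22, -20, -18, -4, -2, 14}, so |A + A| = 6. Thus K = 6/3 = 2. For comparison, the minimum possible |A + A| over all 3-element sets is 2·3 − 1 = 5 (so min K = 5/3), attained only by arithmetic progressions.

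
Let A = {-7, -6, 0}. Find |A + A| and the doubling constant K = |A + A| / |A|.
K = |A + A| / |A| = 6/3 = 2

Enumerate A + A = {a + b : a, b ∈ A}. With |A| = 3, there are |A|^2 = 9 ordered sum pairs; collecting distinct values, A + A = {-14, -13, -12, -7, -6, 0}, so |A + A| = 6. Thus K = 6/3 = 2. For comparison, the minimum possible |A + A| over all 3-element sets is 2·3 − 1 = 5 (so min K = 5/3), attained only by arithmetic progressions.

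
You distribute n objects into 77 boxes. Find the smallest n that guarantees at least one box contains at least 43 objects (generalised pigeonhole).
n = (43 − 1)·77 + 1 = 3235

By the generalised pigeonhole principle, to guarantee some box contains ≥ r objects we need more than (r − 1) · k objects total. Threshold: n = (r − 1) · k + 1. With r = 43 and k = 77: n = 42 · 77 + 1 = 3234 + 1 = 3235. For n = 3234 = 42 · 77, we can put exactly 42 objects in every box, avoiding 43 in any single one — so 3235 is tight.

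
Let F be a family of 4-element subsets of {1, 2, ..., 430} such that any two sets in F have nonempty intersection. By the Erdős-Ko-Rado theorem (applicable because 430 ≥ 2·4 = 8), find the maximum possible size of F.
max |F| = C(429, 3) = 13067054

The Erdős-Ko-Rado theorem states: for n ≥ 2k, an intersecting family of k-subsets of an n-element set has size at most C(n − 1, k − 1), with equality for 'star' families {A ⊆ [n] : |A| = k, i ∈ A} (fix an element i). For n = 430, k = 4: C(429, 3) = 13067054.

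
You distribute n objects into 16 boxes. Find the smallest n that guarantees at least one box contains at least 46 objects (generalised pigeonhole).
n = (46 − 1)·16 + 1 = 721

By the generalised pigeonhole principle, to guarantee some box contains ≥ r objects we need more than (r − 1) · k objects total. Threshold: n = (r − 1) · k + 1. With r = 46 and k = 16: n = 45 · 16 + 1 = 720 + 1 = 721. For n = 720 = 45 · 16, we can put exactly 45 objects in every box, avoiding 46 in any single one — so 721 is tight.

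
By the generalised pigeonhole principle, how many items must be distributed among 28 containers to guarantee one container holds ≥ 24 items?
n = (24 − 1)·28 + 1 = 645

By the generalised pigeonhole principle, to guarantee some box contains ≥ r objects we need more than (r − 1) · k objects total. Threshold: n = (r − 1) · k + 1. With r = 24 and k = 28: n = 23 · 28 + 1 = 644 + 1 = 645. For n = 644 = 23 · 28, we can put exactly 23 objects in every box, avoiding 24 in any single one — so 645 is tight.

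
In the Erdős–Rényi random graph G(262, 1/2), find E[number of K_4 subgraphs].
E[# K_4] = C(262, 4) · (1/2)^C(4, 2) = 191868495 / 2^6 = 2997945.234375

For each 4-subset S of vertices (there are C(262, 4) = 191868495 such S), let X_S = 1 if S induces a K_4 (all C(4, 2) = 6 edges present). Then P(X_S = 1) = (1/2)^6 = 1/64. By linearity of expectation, E[# K_4] = C(262, 4) · (1/2)^6 = 191868495 / 64 = 2997945.234375.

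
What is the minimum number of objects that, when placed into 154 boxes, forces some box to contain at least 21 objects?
n = (21 − 1)·154 + 1 = 3081

By the generalised pigeonhole principle, to guarantee some box contains ≥ r objects we need more than (r − 1) · k objects total. Threshold: n = (r − 1) · k + 1. With r = 21 and k = 154: n = 20 · 154 + 1 = 3080 + 1 = 3081. For n = 3080 = 20 · 154, we can put exactly 20 objects in every box, avoiding 21 in any single one — so 3081 is tight.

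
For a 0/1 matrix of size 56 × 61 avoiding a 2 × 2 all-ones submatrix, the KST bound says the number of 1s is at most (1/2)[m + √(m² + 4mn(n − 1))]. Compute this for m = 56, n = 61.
z(56, 61; 2, 2) ≤ (1/2)[56 + √(56² + 4·56·61·60)] = (1/2)[56 + √822976] = 481.5901

Kővári–Sós–Turán: let r_1, ..., r_56 be the row sums and z = Σ r_i the total number of 1s. Each pair of columns can share at most one row with both entries 1 (else a 2×2 all-ones block appears), so Σ_i C(r_i, 2) ≤ C(61, 2) = 1830. By convexity Σ_i C(r_i, 2) ≥ 56·C(z/56, 2) = z(z − 56)/(2·56), giving z² − 56z − 56·61·60 ≤ 0 and hence z ≤ (1/2)[56 + √(3136 + 4·204960)] = (1/2)[56 + √822976] ≈ (1/2)(56 + 907.1802) = 481.5901.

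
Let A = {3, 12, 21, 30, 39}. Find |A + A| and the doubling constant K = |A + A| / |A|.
K = |A + A| / |A| = 9/5

Enumerate A + A = {a + b : a, b ∈ A}. With |A| = 5, there are |A|^2 = 25 ordered sum pairs; collecting distinct values, A + A = {6, 15, 24, 33, 42, 51, 60, 69, 78}, so |A + A| = 9. Thus K = 9/5. Here |A + A| = 2|A| − 1 = 9, the minimum possible — so K = 9/5 is minimal, which holds iff A is an arithmetic progression.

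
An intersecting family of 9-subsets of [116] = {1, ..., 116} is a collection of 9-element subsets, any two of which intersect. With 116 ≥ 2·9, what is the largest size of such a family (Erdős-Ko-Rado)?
max |F| = C(115, 8) = 591486111810

Erdős-Ko-Rado (1961): when n ≥ 2k, max |F| = C(n−1, k−1). The bound is attained by the star {A : i ∈ A} for any fixed i ∈ [n]. Here C(116−1, 9−1) = C(115, 8) = 591486111810.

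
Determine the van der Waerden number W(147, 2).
W(147, 2) = 147 + 1 = 148

A 2-term AP is any pair of integers, so a monochromatic 2-AP exists iff some colour is used at least twice. With 147 colours, the colouring i ↦ i on {1, ..., 147} uses each colour once, avoiding any monochromatic pair, so W(147, 2) > 147. For {1, ..., 148}, pigeonhole forces two integers of the same colour, which form a monochromatic 2-AP. Hence W(147, 2) = 148.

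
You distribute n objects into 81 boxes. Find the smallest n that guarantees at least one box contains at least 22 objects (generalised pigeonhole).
n = (22 − 1)·81 + 1 = 1702

By the generalised pigeonhole principle, to guarantee some box contains ≥ r objects we need more than (r − 1) · k objects total. Threshold: n = (r − 1) · k + 1. With r = 22 and k = 81: n = 21 · 81 + 1 = 1701 + 1 = 1702. For n = 1701 = 21 · 81, we can put exactly 21 objects in every box, avoiding 22 in any single one — so 1702 is tight.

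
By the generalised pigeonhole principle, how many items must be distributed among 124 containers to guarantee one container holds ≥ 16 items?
n = (16 − 1)·124 + 1 = 1861

By the generalised pigeonhole principle, to guarantee some box contains ≥ r objects we need more than (r − 1) · k objects total. Threshold: n = (r − 1) · k + 1. With r = 16 and k = 124: n = 15 · 124 + 1 = 1860 + 1 = 1861. For n = 1860 = 15 · 124, we can put exactly 15 objects in every box, avoiding 16 in any single one — so 1861 is tight.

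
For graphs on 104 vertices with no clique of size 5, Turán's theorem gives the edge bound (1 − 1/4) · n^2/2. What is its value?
Turán density bound = (3/4) · 104^2/2 = 4056

Turán's theorem: ex(n, K_{r+1}) is achieved by the complete r-partite Turán graph T(n, r) with parts as balanced as possible, and is at most (1 − 1/r) · n^2/2. For r = 4, n = 104: the density bound is (3/4) · 10816/2 = 4056. Since 4 ∣ 104, the Turán graph T(104, 4) has parts of equal size 26, and its edge count e(T(104, 4)) = 4056 attains the density bound exactly.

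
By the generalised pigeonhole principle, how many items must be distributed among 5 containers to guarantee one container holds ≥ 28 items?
n = (28 − 1)·5 + 1 = 136

By the generalised pigeonhole principle, to guarantee some box contains ≥ r objects we need more than (r − 1) · k objects total. Threshold: n = (r − 1) · k + 1. With r = 28 and k = 5: n = 27 · 5 + 1 = 135 + 1 = 136. For n = 135 = 27 · 5, we can put exactly 27 objects in every box, avoiding 28 in any single one — so 136 is tight.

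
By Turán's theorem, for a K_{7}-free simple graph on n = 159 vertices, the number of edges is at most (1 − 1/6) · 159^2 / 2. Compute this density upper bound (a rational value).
Turán density bound = (5/6) · 159^2/2 = 42135/4 ≈ 10533.75

Turán's theorem: ex(n, K_{r+1}) is achieved by the complete r-partite Turán graph T(n, r) with parts as balanced as possible, and is at most (1 − 1/r) · n^2/2. For r = 6, n = 159: the density bound is (5/6) · 25281/2 = 42135/4 ≈ 10533.75. The integer-valued extremum is e(T(159, 6)) = 10533, which is strictly less than the density bound 42135/4 since 6 ∤ 159 (the parts of T(159, 6) cannot all be equal).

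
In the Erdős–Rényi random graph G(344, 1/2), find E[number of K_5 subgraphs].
E[# K_5] = C(344, 5) · (1/2)^C(5, 2) = 38987978568 / 2^10 = 4873497321/128 = 38074197.8203125

For each 5-subset S of vertices (there are C(344, 5) = 38987978568 such S), let X_S = 1 if S induces a K_5 (all C(5, 2) = 10 edges present). Then P(X_S = 1) = (1/2)^10 = 1/1024. By linearity of expectation, E[# K_5] = C(344, 5) · (1/2)^10 = 38987978568 / 1024 = 4873497321/128 = 38074197.8203125.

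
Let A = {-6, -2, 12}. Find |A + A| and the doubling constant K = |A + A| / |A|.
K = |A + A| / |A| = 6/3 = 2

Enumerate A + A = {a + b : a, b ∈ A}. With |A| = 3, there are |A|^2 = 9 ordered sum pairs; collecting distinct values, A + A = {-12, -8, -4, 6, 10, 24}, so |A + A| = 6. Thus K = 6/3 = 2. For comparison, the minimum possible |A + A| over all 3-element sets is 2·3 − 1 = 5 (so min K = 5/3), attained only by arithmetic progressions.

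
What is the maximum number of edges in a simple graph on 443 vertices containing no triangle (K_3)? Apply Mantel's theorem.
ex(443, K_3) = ⌊443^2/4⌋ = 49062

Mantel (1907): a triangle-free graph on n vertices has at most ⌊n^2/4⌋ edges, with equality for the complete bipartite graph K_{⌊n/2⌋, ⌈n/2⌉}. For n = 443: ⌊443^2/4⌋ = ⌊196249/4⌋ = 49062. The extremal graph is K_{221, 222}, which has 221·222 = 49062 edges.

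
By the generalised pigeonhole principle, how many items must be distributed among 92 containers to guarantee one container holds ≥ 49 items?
n = (49 − 1)·92 + 1 = 4417

By the generalised pigeonhole principle, to guarantee some box contains ≥ r objects we need more than (r − 1) · k objects total. Threshold: n = (r − 1) · k + 1. With r = 49 and k = 92: n = 48 · 92 + 1 = 4416 + 1 = 4417. For n = 4416 = 48 · 92, we can put exactly 48 objects in every box, avoiding 49 in any single one — so 4417 is tight.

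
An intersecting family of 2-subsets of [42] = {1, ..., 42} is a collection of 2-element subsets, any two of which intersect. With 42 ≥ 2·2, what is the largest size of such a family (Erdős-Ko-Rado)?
max |F| = C(41, 1) = 41

The Erdős-Ko-Rado theorem states: for n ≥ 2k, an intersecting family of k-subsets of an n-element set has size at most C(n − 1, k − 1), with equality for 'star' families {A ⊆ [n] : |A| = k, i ∈ A} (fix an element i). For n = 42, k = 2: C(41, 1) = 41.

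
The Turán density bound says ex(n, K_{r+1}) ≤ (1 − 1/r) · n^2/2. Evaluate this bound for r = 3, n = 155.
Turán density bound = (2/3) · 155^2/2 = 24025/3 ≈ 8008.3333

Turán's theorem: ex(n, K_{r+1}) is achieved by the complete r-partite Turán graph T(n, r) with parts as balanced as possible, and is at most (1 − 1/r) · n^2/2. For r = 3, n = 155: the density bound is (2/3) · 24025/2 = 24025/3 ≈ 8008.3333. The integer-valued extremum is e(T(155, 3)) = 8008, which is strictly less than the density bound 24025/3 since 3 ∤ 155 (the parts of T(155, 3) cannot all be equal).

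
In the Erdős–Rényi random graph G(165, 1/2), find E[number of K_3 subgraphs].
E[# K_3] = C(165, 3) · (1/2)^C(3, 2) = 735130 / 2^3 = 367565/4 = 91891.25

For each 3-subset S of vertices (there are C(165, 3) = 735130 such S), let X_S = 1 if S induces a K_3 (all C(3, 2) = 3 edges present). Then P(X_S = 1) = (1/2)^3 = 1/8. By linearity of expectation, E[# K_3] = C(165, 3) · (1/2)^3 = 735130 / 8 = 367565/4 = 91891.25.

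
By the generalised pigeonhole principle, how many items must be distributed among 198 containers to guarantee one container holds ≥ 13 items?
n = (13 − 1)·198 + 1 = 2377

By the generalised pigeonhole principle, to guarantee some box contains ≥ r objects we need more than (r − 1) · k objects total. Threshold: n = (r − 1) · k + 1. With r = 13 and k = 198: n = 12 · 198 + 1 = 2376 + 1 = 2377. For n = 2376 = 12 · 198, we can put exactly 12 objects in every box, avoiding 13 in any single one — so 2377 is tight.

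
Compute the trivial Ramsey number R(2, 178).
R(2, 178) = 178

R(2, k) = k for all k ≥ 2: in a 2-colouring of K_k, either some edge is red (a red K_2) or all edges are blue (a blue K_k). And K_{177} coloured all-blue has no blue K_178, so R(2, 178) > 177. Hence R(2, 178) = 178.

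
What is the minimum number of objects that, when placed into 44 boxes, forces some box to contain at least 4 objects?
n = (4 − 1)·44 + 1 = 133

By the generalised pigeonhole principle, to guarantee some box contains ≥ r objects we need more than (r − 1) · k objects total. Threshold: n = (r − 1) · k + 1. With r = 4 and k = 44: n = 3 · 44 + 1 = 132 + 1 = 133. For n = 132 = 3 · 44, we can put exactly 3 objects in every box, avoiding 4 in any single one — so 133 is tight.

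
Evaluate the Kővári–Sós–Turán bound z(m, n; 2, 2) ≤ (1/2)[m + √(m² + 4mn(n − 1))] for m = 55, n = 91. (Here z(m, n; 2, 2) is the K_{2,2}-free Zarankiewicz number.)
z(55, 91; 2, 2) ≤ (1/2)[55 + √(55² + 4·55·91·90)] = (1/2)[55 + √1804825] = 699.2189

Kővári–Sós–Turán: let r_1, ..., r_55 be the row sums and z = Σ r_i the total number of 1s. Each pair of columns can share at most one row with both entries 1 (else a 2×2 all-ones block appears), so Σ_i C(r_i, 2) ≤ C(91, 2) = 4095. By convexity Σ_i C(r_i, 2) ≥ 55·C(z/55, 2) = z(z − 55)/(2·55), giving z² − 55z − 55·91·90 ≤ 0 and hence z ≤ (1/2)[55 + √(3025 + 4·450450)] = (1/2)[55 + √1804825] ≈ (1/2)(55 + 1343.4378) = 699.2189.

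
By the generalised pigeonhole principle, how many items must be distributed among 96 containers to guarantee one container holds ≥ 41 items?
n = (41 − 1)·96 + 1 = 3841

By the generalised pigeonhole principle, to guarantee some box contains ≥ r objects we need more than (r − 1) · k objects total. Threshold: n = (r − 1) · k + 1. With r = 41 and k = 96: n = 40 · 96 + 1 = 3840 + 1 = 3841. For n = 3840 = 40 · 96, we can put exactly 40 objects in every box, avoiding 41 in any single one — so 3841 is tight.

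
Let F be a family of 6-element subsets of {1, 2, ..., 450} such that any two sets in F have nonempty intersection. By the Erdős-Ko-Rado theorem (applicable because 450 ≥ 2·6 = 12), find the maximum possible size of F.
max |F| = C(449, 5) = 148711824464

The Erdős-Ko-Rado theorem states: for n ≥ 2k, an intersecting family of k-subsets of an n-element set has size at most C(n − 1, k − 1), with equality for 'star' families {A ⊆ [n] : |A| = k, i ∈ A} (fix an element i). For n = 450, k = 6: C(449, 5) = 148711824464.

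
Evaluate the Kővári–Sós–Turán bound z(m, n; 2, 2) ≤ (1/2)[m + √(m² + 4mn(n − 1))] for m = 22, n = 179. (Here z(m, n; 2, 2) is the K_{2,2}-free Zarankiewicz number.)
z(22, 179; 2, 2) ≤ (1/2)[22 + √(22² + 4·22·179·178)] = (1/2)[22 + √2804340] = 848.3082

Kővári–Sós–Turán: let r_1, ..., r_22 be the row sums and z = Σ r_i the total number of 1s. Each pair of columns can share at most one row with both entries 1 (else a 2×2 all-ones block appears), so Σ_i C(r_i, 2) ≤ C(179, 2) = 15931. By convexity Σ_i C(r_i, 2) ≥ 22·C(z/22, 2) = z(z − 22)/(2·22), giving z² − 22z − 22·179·178 ≤ 0 and hence z ≤ (1/2)[22 + √(484 + 4·700964)] = (1/2)[22 + √2804340] ≈ (1/2)(22 + 1674.6164) = 848.3082.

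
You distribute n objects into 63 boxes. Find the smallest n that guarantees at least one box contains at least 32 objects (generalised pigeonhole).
n = (32 − 1)·63 + 1 = 1954

By the generalised pigeonhole principle, to guarantee some box contains ≥ r objects we need more than (r − 1) · k objects total. Threshold: n = (r − 1) · k + 1. With r = 32 and k = 63: n = 31 · 63 + 1 = 1953 + 1 = 1954. For n = 1953 = 31 · 63, we can put exactly 31 objects in every box, avoiding 32 in any single one — so 1954 is tight.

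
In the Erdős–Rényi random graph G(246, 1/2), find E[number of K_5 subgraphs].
E[# K_5] = C(246, 5) · (1/2)^C(5, 2) = 7206616494 / 2^10 = 3603308247/512 ≈ 7037711.419922

For each 5-subset S of vertices (there are C(246, 5) = 7206616494 such S), let X_S = 1 if S induces a K_5 (all C(5, 2) = 10 edges present). Then P(X_S = 1) = (1/2)^10 = 1/1024. By linearity of expectation, E[# K_5] = C(246, 5) · (1/2)^10 = 7206616494 / 1024 = 3603308247/512 ≈ 7037711.419922.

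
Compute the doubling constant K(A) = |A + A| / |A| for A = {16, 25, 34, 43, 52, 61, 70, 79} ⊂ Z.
K = |A + A| / |A| = 15/8

Enumerate A + A = {a + b : a, b ∈ A}. With |A| = 8, there are |A|^2 = 64 ordered sum pairs; collecting distinct values, A + A = {32, 41, 50, 59, 68, 77, 86, 95, 104, 113, 122, 131, 140, 149, 158}, so |A + A| = 15. Thus K = 15/8. Here |A + A| = 2|A| − 1 = 15, the minimum possible — so K = 15/8 is minimal, which holds iff A is an arithmetic progression.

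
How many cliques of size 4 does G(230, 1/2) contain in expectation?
E[# K_4] = C(230, 4) · (1/2)^C(4, 2) = 113582855 / 2^6 = 1774732.109375

For each 4-subset S of vertices (there are C(230, 4) = 113582855 such S), let X_S = 1 if S induces a K_4 (all C(4, 2) = 6 edges present). Then P(X_S = 1) = (1/2)^6 = 1/64. By linearity of expectation, E[# K_4] = C(230, 4) · (1/2)^6 = 113582855 / 64 = 1774732.109375.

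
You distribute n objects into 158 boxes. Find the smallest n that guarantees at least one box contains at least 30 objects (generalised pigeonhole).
n = (30 − 1)·158 + 1 = 4583

By the generalised pigeonhole principle, to guarantee some box contains ≥ r objects we need more than (r − 1) · k objects total. Threshold: n = (r − 1) · k + 1. With r = 30 and k = 158: n = 29 · 158 + 1 = 4582 + 1 = 4583. For n = 4582 = 29 · 158, we can put exactly 29 objects in every box, avoiding 30 in any single one — so 4583 is tight.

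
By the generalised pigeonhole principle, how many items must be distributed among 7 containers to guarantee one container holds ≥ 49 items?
n = (49 − 1)·7 + 1 = 337

By the generalised pigeonhole principle, to guarantee some box contains ≥ r objects we need more than (r − 1) · k objects total. Threshold: n = (r − 1) · k + 1. With r = 49 and k = 7: n = 48 · 7 + 1 = 336 + 1 = 337. For n = 336 = 48 · 7, we can put exactly 48 objects in every box, avoiding 49 in any single one — so 337 is tight.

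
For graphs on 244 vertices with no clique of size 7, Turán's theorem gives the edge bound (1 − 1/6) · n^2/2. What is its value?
Turán density bound = (5/6) · 244^2/2 = 74420/3 ≈ 24806.6667

Turán's theorem: ex(n, K_{r+1}) is achieved by the complete r-partite Turán graph T(n, r) with parts as balanced as possible, and is at most (1 − 1/r) · n^2/2. For r = 6, n = 244: the density bound is (5/6) · 59536/2 = 74420/3 ≈ 24806.6667. The integer-valued extremum is e(T(244, 6)) = 24806, which is strictly less than the density bound 74420/3 since 6 ∤ 244 (the parts of T(244, 6) cannot all be equal).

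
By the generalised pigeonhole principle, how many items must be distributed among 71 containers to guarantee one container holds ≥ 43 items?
n = (43 − 1)·71 + 1 = 2983

By the generalised pigeonhole principle, to guarantee some box contains ≥ r objects we need more than (r − 1) · k objects total. Threshold: n = (r − 1) · k + 1. With r = 43 and k = 71: n = 42 · 71 + 1 = 2982 + 1 = 2983. For n = 2982 = 42 · 71, we can put exactly 42 objects in every box, avoiding 43 in any single one — so 2983 is tight.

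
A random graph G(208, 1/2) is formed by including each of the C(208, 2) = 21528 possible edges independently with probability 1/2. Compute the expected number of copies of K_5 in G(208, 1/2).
E[# K_5] = C(208, 5) · (1/2)^C(5, 2) = 3091033296 / 2^10 = 193189581/64 = 3018587.203125

For each 5-subset S of vertices (there are C(208, 5) = 3091033296 such S), let X_S = 1 if S induces a K_5 (all C(5, 2) = 10 edges present). Then P(X_S = 1) = (1/2)^10 = 1/1024. By linearity of expectation, E[# K_5] = C(208, 5) · (1/2)^10 = 3091033296 / 1024 = 193189581/64 = 3018587.203125.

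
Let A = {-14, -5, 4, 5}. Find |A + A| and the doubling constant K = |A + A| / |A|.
K = |A + A| / |A| = 9/4

Enumerate A + A = {a + b : a, b ∈ A}. With |A| = 4, there are |A|^2 = 16 ordered sum pairs; collecting distinct values, A + A = {-28, -19, -10, -9, -1, 0, 8, 9, 10}, so |A + A| = 9. Thus K = 9/4. For comparison, the minimum possible |A + A| over all 4-element sets is 2·4 − 1 = 7 (so min K = 7/4), attained only by arithmetic progressions.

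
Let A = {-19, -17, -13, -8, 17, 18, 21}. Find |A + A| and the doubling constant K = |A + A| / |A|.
K = |A + A| / |A| = 27/7

Enumerate A + A = {a + b : a, b ∈ A}. With |A| = 7, there are |A|^2 = 49 ordered sum pairs; collecting distinct values, A + A = {-38, -36, -34, -32, -30, -27, -26, -25, -21, -16, -2, -1, 0, 1, 2, 4, 5, 8, 9, 10, 13, 34, 35, 36, 38, 39, 42}, so |A + A| = 27. Thus K = 27/7. For comparison, the minimum possible |A + A| over all 7-element sets is 2·7 − 1 = 13 (so min K = 13/7), attained only by arithmetic progressions.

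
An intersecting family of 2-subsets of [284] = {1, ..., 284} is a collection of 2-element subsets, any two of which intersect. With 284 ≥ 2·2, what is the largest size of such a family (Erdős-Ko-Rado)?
max |F| = C(283, 1) = 283

The Erdős-Ko-Rado theorem states: for n ≥ 2k, an intersecting family of k-subsets of an n-element set has size at most C(n − 1, k − 1), with equality for 'star' families {A ⊆ [n] : |A| = k, i ∈ A} (fix an element i). For n = 284, k = 2: C(283, 1) = 283.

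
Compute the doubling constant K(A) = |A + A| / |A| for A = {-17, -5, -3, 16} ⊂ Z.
K = |A + A| / |A| = 10/4 = 5/2

Enumerate A + A = {a + b : a, b ∈ A}. With |A| = 4, there are |A|^2 = 16 ordered sum pairs; collecting distinct values, A + A = {-34, -22, -20, -10, -8, -6, -1, 11, 13, 32}, so |A + A| = 10. Thus K = 10/4 = 5/2. For comparison, the minimum possible |A + A| over all 4-element sets is 2·4 − 1 = 7 (so min K = 7/4), attained only by arithmetic progressions.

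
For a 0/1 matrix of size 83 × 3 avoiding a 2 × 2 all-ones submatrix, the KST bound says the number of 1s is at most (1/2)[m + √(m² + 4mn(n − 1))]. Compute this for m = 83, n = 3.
z(83, 3; 2, 2) ≤ (1/2)[83 + √(83² + 4·83·3·2)] = (1/2)[83 + √8881] = 88.6195

Kővári–Sós–Turán: let r_1, ..., r_83 be the row sums and z = Σ r_i the total number of 1s. Each pair of columns can share at most one row with both entries 1 (else a 2×2 all-ones block appears), so Σ_i C(r_i, 2) ≤ C(3, 2) = 3. By convexity Σ_i C(r_i, 2) ≥ 83·C(z/83, 2) = z(z − 83)/(2·83), giving z² − 83z − 83·3·2 ≤ 0 and hence z ≤ (1/2)[83 + √(6889 + 4·498)] = (1/2)[83 + √8881] ≈ (1/2)(83 + 94.2391) = 88.6195.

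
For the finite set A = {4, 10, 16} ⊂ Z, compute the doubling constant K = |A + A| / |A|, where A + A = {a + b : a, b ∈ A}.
K = |A + A| / |A| = 5/3

Enumerate A + A = {a + b : a, b ∈ A}. With |A| = 3, there are |A|^2 = 9 ordered sum pairs; collecting distinct values, A + A = {8, 14, 20, 26, 32}, so |A + A| = 5. Thus K = 5/3. Here |A + A| = 2|A| − 1 = 5, the minimum possible — so K = 5/3 is minimal, which holds iff A is an arithmetic progression.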